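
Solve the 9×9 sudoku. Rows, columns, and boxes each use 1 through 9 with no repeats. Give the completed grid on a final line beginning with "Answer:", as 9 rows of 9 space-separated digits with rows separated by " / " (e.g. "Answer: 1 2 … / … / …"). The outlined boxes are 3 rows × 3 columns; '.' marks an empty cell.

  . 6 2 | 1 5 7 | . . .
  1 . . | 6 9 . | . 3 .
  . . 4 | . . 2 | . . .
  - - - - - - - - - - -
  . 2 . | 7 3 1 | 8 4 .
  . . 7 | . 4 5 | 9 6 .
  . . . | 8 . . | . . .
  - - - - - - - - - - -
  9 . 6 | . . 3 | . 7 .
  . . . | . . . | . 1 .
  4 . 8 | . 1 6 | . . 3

Step 1. [r4c9∈{5}] nothing but 5 survives at r4c9. So r4c9=5.
Step 2. [r8c1∈{2,3,5,7}] 2 has one home in col 1: r8c1. So r8c1=2.
Step 3. [r3c2∈{3,5,7,8,9}] box 1 places 9 nowhere but r3c2, so r3c2=9.
Step 4. [r6c3∈{1,3,5,9}] 1 has one home in col 3: r6c3, so r6c3=1.
Step 5. [r3c1∈{3,5,7,8}] col 1 places 7 nowhere but r3c1 ⇒ r3c1=7.
Step 6. [r6c8∈{2}] r6c8 has the single candidate 2 ⇒ r6c8=2.
Step 7. [r7c5∈{2,8}] r7c5 is the only open cell in col 5 admitting 2. So r7c5=2.
Step 8. [r1c7∈{4}] r1c7's peers cover all but 4. So r1c7=4.
Step 9. [r7c7∈{5}] r7c7 has the single candidate 5. So r7c7=5.
Step 10. [r7c9∈{4,8}] in row 7, 8 fits only at r7c9. So r7c9=8.
Step 11. [r8c9∈{4,6,9}] in col 9, 4 fits only at r8c9. So r8c9=4.
Step 12. [r6c1∈{3,5,6}] col 1 places 5 nowhere but r6c1, so r6c1=5.
Step 13. [r3c5∈{8}] r3c5 has the single candidate 8 ⇒ r3c5=8.
Step 14. [r2c2∈{5,8}] in row 2, 8 fits only at r2c2, so r2c2=8.
Step 15. [r5c2∈{3}] nothing but 3 survives at r5c2 ⇒ r5c2=3.
Step 16. [r9c2∈{5,7}] across row 9, 7 lands solely at r9c2 ⇒ r9c2=7.
Step 17. [r9c8∈{9}] r9c8's peers cover all but 9, so r9c8=9.
Step 18. [r6c9∈{7}] r6c9 is down to just 7 ⇒ r6c9=7.
Step 19. [r8c2∈{5}] r8c2 has the single candidate 5 ⇒ r8c2=5.
Step 20. [r3c9∈{1,6}] across col 9, 6 lands solely at r3c9 ⇒ r3c9=6.
Step 21. [r2c9∈{2}] only 2 remains possible at r2c9, so r2c9=2.
Step 22. [r6c6∈{9}] r6c6's peers cover all but 9 ⇒ r6c6=9.
Step 23. [r8c3∈{3}] r8c3's peers cover all but 3. So r8c3=3.
Step 24. [r2c6∈{4}] r2c6 is down to just 4, so r2c6=4.
Step 25. [r7c2∈{1}] r7c2 is down to just 1. So r7c2=1.
Step 26. [r2c3∈{5}] nothing but 5 survives at r2c3 ⇒ r2c3=5.
Step 27. [r3c8∈{5}] r3c8 has the single candidate 5, so r3c8=5.
Step 28. [r8c5∈{7}] r8c5 is down to just 7 ⇒ r8c5=7.
Step 29. [r4c1∈{6}] r4c1's peers cover all but 6, so r4c1=6.
Step 30. [r8c7∈{6}] only 6 remains possible at r8c7, so r8c7=6.
Step 31. [r2c7∈{7}] r2c7's peers cover all but 7, so r2c7=7.
Step 32. [r3c4∈{3}] nothing but 3 survives at r3c4. So r3c4=3.
Step 33. [r8c6∈{8}] r8c6 is down to just 8. So r8c6=8.
Step 34. [r7c4∈{4}] r7c4 is down to just 4, so r7c4=4.
Step 35. [r6c7∈{3}] nothing but 3 survives at r6c7, so r6c7=3.
Step 36. [r6c2∈{4}] r6c2 has the single candidate 4 ⇒ r6c2=4.
Step 37. [r3c7∈{1}] only 1 remains possible at r3c7 ⇒ r3c7=1.
Step 38. [r9c4∈{5}] nothing but 5 survives at r9c4 ⇒ r9c4=5.
Step 39. [r1c8∈{8}] only 8 remains possible at r1c8 ⇒ r1c8=8.
Step 40. [r9c7∈{2}] only 2 remains possible at r9c7 ⇒ r9c7=2.
Step 41. [r4c3∈{9}] r4c3 is down to just 9. So r4c3=9.
Step 42. [r8c4∈{9}] r8c4 has the single candidate 9, so r8c4=9.
Step 43. [r1c9∈{9}] nothing but 9 survives at r1c9 ⇒ r1c9=9.
Step 44. [r5c4∈{2}] nothing but 2 survives at r5c4. So r5c4=2.
Step 45. [r5c1∈{8}] r5c1 is down to just 8, so r5c1=8.
Step 46. [r1c1∈{3}] r1c1's peers cover all but 3. So r1c1=3.
Step 47. [r5c9∈{1}] r5c9 is down to just 1. So r5c9=1.
Step 48. [r6c5∈{6}] nothing but 6 survives at r6c5 ⇒ r6c5=6.

Answer: 3 6 2 1 5 7 4 8 9 / 1 8 5 6 9 4 7 3 2 / 7 9 4 3 8 2 1 5 6 / 6 2 9 7 3 1 8 4 5 / 8 3 7 2 4 5 9 6 1 / 5 4 1 8 6 9 3 2 7 / 9 1 6 4 2 3 5 7 8 / 2 5 3 9 7 8 6 1 4 / 4 7 8 5 1 6 2 9 3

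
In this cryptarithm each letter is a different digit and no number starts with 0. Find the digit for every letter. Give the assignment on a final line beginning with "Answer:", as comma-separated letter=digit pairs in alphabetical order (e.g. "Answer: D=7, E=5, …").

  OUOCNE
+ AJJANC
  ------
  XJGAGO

Step 1. [col 1: E + C ≡ O (mod 10)] C=9 is one option consistent with column 1 (E + C ≡ O (mod 10), carry-in 0) — take it. So C=9.
Step 2. [col 1: E + C ≡ O (mod 10)] no forcing yet in column 1 (carry-in 0); E=2 is free and consistent — try it. So E=2.
Step 3. [col 1: E + C ≡ O (mod 10)] in column 1 we have E+C≡O with carry-in 0; given E=2, C=9 and digits 2,9 already taken and all letters distinct, that pins O to 1, so O=1.
Step 4. [col 2: N + N ≡ G (mod 10)] no forcing yet in column 2 (carry-in 1); N=8 is free and consistent — try it ⇒ N=8.
Step 5. [col 2: N + N ≡ G (mod 10)] column 2 reads N+N+carry(1)=G with N=8; with digits 1,2,8,9 already taken and all letters distinct, the only value for G is 7, so G=7.
Step 6. [col 3: C + A ≡ A (mod 10)] A=3 is one option consistent with column 3 (C + A ≡ A (mod 10), carry-in 1) — take it. So A=3.
Step 7. [col 4: O + J ≡ G (mod 10)] column 4: given O=1, G=7, carry-in 1, and digits 1,2,3,7,8,9 already taken and all letters distinct, O+J≡G (mod 10) forces J=5 ⇒ J=5.
Step 8. [col 5: U + J ≡ J (mod 10)] in column 5 we have U+J≡J with carry-in 0; given J=5 and digits 1,2,3,5,7,8,9 already taken and all letters distinct, that pins U to 0. So U=0.
Step 9. [col 6: O + A ≡ X (mod 10)] in column 6 we have O+A≡X with carry-in 0; given O=1, A=3 and digits 0,1,2,3,5,7,8,9 already taken and all letters distinct, that pins X to 4, so X=4.

Answer: A=3, C=9, E=2, G=7, J=5, N=8, O=1, U=0, X=4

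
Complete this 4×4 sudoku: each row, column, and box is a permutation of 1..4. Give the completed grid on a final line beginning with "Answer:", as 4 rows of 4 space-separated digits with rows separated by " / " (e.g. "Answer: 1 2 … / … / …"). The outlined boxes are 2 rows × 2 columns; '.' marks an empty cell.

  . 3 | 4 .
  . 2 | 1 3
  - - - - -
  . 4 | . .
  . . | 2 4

Step 1. [r4c2∈{1}] r4c2's peers cover all but 1, so r4c2=1.
Step 2. [r4c1∈{3}] only 3 remains possible at r4c1, so r4c1=3.
Step 3. [r3c1∈{2}] r3c1 has the single candidate 2 ⇒ r3c1=2.
Step 4. [r1c1∈{1}] r1c1's peers cover all but 1 ⇒ r1c1=1.
Step 5. [r3c3∈{3}] nothing but 3 survives at r3c3, so r3c3=3.
Step 6. [r2c1∈{4}] only 4 remains possible at r2c1 ⇒ r2c1=4.
Step 7. [r3c4∈{1}] r3c4 has the single candidate 1, so r3c4=1.
Step 8. [r1c4∈{2}] r1c4 is down to just 2, so r1c4=2.

Answer: 1 3 4 2 / 4 2 1 3 / 2 4 3 1 / 3 1 2 4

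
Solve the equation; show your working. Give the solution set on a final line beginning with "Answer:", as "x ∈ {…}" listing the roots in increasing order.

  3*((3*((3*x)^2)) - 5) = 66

Step 1. [3*((3*((3*x)^2)) - 5) = 66] leading coefficient 3: divide by 3, so div: (3*((3*x)^2)) - 5 = 22.
Step 2. [(3*((3*x)^2)) - 5 = 22] -5 is outermost — add 5 both sides ⇒ sub: 3*((3*x)^2) = 27.
Step 3. [3*((3*x)^2) = 27] leading coefficient 3: divide by 3 ⇒ div: (3*x)^2 = 9.
Step 4. [(3*x)^2 = 9] LHS squared, RHS 9 ≥ 0: apply √ (±). So sqrt: 3*x = 3 or -3.
Step 5. [3*x = 3 or -3] 3 out front; divide by 3 ⇒ div: x = 1 or -1.

Answer: x ∈ {-1, 1}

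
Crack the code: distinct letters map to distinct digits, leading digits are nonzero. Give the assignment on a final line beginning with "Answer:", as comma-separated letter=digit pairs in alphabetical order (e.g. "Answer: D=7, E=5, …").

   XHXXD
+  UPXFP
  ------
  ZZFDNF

Step 1. [col 1: D + P ≡ F (mod 10)] column 1 (D + P ≡ F (mod 10), carry-in 0) doesn't pin D yet; pick D=6 and continue, so D=6.
Step 2. [Z] Z is the leading digit of a 6-digit sum of two 5-digit numbers; the final carry is exactly 1. So Z=1.
Step 3. [col 1: D + P ≡ F (mod 10)] several values work for F in column 1 (D + P ≡ F (mod 10), carry-in 0); try F=0 ⇒ F=0.
Step 4. [col 1: D + P ≡ F (mod 10)] column 1 reads D+P+carry(0)=F with D=6, F=0; with digits 0,1,6 already taken and all letters distinct, the only value for P is 4. So P=4.
Step 5. [col 2: X + F ≡ N (mod 10)] N=9 is one option consistent with column 2 (X + F ≡ N (mod 10), carry-in 1) — take it ⇒ N=9.
Step 6. [col 2: X + F ≡ N (mod 10)] column 2: given F=0, N=9, carry-in 1, and digits 0,1,4,6,9 already taken and all letters distinct, X+F≡N (mod 10) forces X=8, so X=8.
Step 7. [col 4: H + P ≡ F (mod 10)] column 4: given P=4, F=0, carry-in 1, and digits 0,1,4,6,8,9 already taken and all letters distinct, H+P≡F (mod 10) forces H=5, so H=5.
Step 8. [col 5: X + U ≡ Z (mod 10)] from column 5 (X=8, Z=1, carry-in 1, digits 0,1,4,5,6,8,9 already taken and all letters distinct): U must equal 2 ⇒ U=2.

Answer: D=6, F=0, H=5, N=9, P=4, U=2, X=8, Z=1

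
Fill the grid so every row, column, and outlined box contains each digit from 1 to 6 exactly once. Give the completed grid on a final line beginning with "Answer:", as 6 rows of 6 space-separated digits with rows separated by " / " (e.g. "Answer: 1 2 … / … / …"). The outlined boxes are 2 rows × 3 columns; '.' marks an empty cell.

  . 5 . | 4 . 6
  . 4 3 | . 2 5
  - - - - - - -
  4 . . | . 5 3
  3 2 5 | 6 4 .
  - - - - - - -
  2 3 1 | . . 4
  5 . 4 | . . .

Step 1. [r2c4∈{1}] nothing but 1 survives at r2c4. So r2c4=1.
Step 2. [r6c5∈{1,3,6}] in col 5, 1 fits only at r6c5 ⇒ r6c5=1.
Step 3. [r3c2∈{1,6}] across row 3, 1 lands solely at r3c2. So r3c2=1.
Step 4. [r3c4∈{2}] nothing but 2 survives at r3c4, so r3c4=2.
Step 5. [r5c4∈{5}] r5c4 has the single candidate 5 ⇒ r5c4=5.
Step 6. [r1c5∈{3}] r1c5 is down to just 3, so r1c5=3.
Step 7. [r6c4∈{3}] r6c4 has the single candidate 3. So r6c4=3.
Step 8. [r2c1∈{6}] r2c1 has the single candidate 6, so r2c1=6.
Step 9. [r3c3∈{6}] r3c3 has the single candidate 6. So r3c3=6.
Step 10. [r1c3∈{2}] only 2 remains possible at r1c3. So r1c3=2.
Step 11. [r1c1∈{1}] r1c1's peers cover all but 1. So r1c1=1.
Step 12. [r5c5∈{6}] only 6 remains possible at r5c5. So r5c5=6.
Step 13. [r6c2∈{6}] r6c2 has the single candidate 6, so r6c2=6.
Step 14. [r4c6∈{1}] nothing but 1 survives at r4c6, so r4c6=1.
Step 15. [r6c6∈{2}] r6c6 is down to just 2. So r6c6=2.

Answer: 1 5 2 4 3 6 / 6 4 3 1 2 5 / 4 1 6 2 5 3 / 3 2 5 6 4 1 / 2 3 1 5 6 4 / 5 6 4 3 1 2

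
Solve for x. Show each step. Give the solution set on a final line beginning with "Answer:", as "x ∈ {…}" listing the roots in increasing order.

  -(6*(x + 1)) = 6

Step 1. [-(6*(x + 1)) = 6] flip signs both sides, so neg: 6*(x + 1) = -6.
Step 2. [6*(x + 1) = -6] divide by the outer 6, so div: x + 1 = -1.
Step 3. [x + 1 = -1] +1 is outermost — subtract 1 both sides. So sub: x = -2.

Answer: x ∈ {-2}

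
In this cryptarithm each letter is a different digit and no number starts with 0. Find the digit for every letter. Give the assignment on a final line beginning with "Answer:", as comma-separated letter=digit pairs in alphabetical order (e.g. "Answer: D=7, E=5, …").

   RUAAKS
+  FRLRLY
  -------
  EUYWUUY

Step 1. [E] the sum has 7 digits but both addends have 6; that extra leading digit E is the final carry, namely 1 ⇒ E=1.
Step 2. [col 1: S + Y ≡ Y (mod 10)] in column 1 we have S+Y≡Y with carry-in 0; given nothing yet and digits 1 already taken and all letters distinct, that pins S to 0 ⇒ S=0.
Step 3. [col 1: S + Y ≡ Y (mod 10)] several values work for Y in column 1 (S + Y ≡ Y (mod 10), carry-in 0); try Y=6 ⇒ Y=6.
Step 4. [col 2: K + L ≡ U (mod 10)] column 2 (K + L ≡ U (mod 10), carry-in 0) doesn't pin U yet; pick U=2 and continue ⇒ U=2.
Step 5. [col 2: K + L ≡ U (mod 10)] L=5 is one option consistent with column 2 (K + L ≡ U (mod 10), carry-in 0) — take it ⇒ L=5.
Step 6. [col 2: K + L ≡ U (mod 10)] column 2 reads K+L+carry(0)=U with L=5, U=2; with digits 0,1,2,5,6 already taken and all letters distinct, the only value for K is 7. So K=7.
Step 7. [col 3: A + R ≡ U (mod 10)] several values work for R in column 3 (A + R ≡ U (mod 10), carry-in 1); try R=3. So R=3.
Step 8. [col 3: A + R ≡ U (mod 10)] in column 3 we have A+R≡U with carry-in 1; given R=3, U=2 and digits 0,1,2,3,5,6,7 already taken and all letters distinct, that pins A to 8. So A=8.
Step 9. [col 4: A + L ≡ W (mod 10)] column 4: given A=8, L=5, carry-in 1, and digits 0,1,2,3,5,6,7,8 already taken and all letters distinct, A+L≡W (mod 10) forces W=4. So W=4.
Step 10. [col 6: R + F ≡ U (mod 10)] column 6: given R=3, U=2, carry-in 0, and digits 0,1,2,3,4,5,6,7,8 already taken and all letters distinct, R+F≡U (mod 10) forces F=9. So F=9.

Answer: A=8, E=1, F=9, K=7, L=5, R=3, S=0, U=2, W=4, Y=6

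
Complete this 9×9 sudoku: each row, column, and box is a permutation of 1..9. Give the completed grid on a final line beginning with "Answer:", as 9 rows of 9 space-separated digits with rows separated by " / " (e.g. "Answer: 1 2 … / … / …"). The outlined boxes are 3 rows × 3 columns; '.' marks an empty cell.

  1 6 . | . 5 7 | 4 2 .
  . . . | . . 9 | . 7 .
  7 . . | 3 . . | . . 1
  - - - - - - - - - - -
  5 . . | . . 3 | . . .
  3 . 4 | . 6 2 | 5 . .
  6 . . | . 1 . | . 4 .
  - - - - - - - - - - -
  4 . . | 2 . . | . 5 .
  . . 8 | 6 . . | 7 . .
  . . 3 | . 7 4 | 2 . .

Step 1. [r1c4∈{8}] nothing but 8 survives at r1c4. So r1c4=8.
Step 2. [r9c1∈{9}] nothing but 9 survives at r9c1 ⇒ r9c1=9.
Step 3. [r2c2∈{2,3,4,5,8}] across col 2, 3 lands solely at r2c2, so r2c2=3.
Step 4. [r8c8∈{1,3,9}] 3 has one home in col 8: r8c8, so r8c8=3.
Step 5. [r1c3∈{9}] r1c3 has the single candidate 9 ⇒ r1c3=9.
Step 6. [r3c2∈{2,4,5,8}] r3c2 is the only open cell in col 2 admitting 4 ⇒ r3c2=4.
Step 7. [r7c3∈{1,6,7}] col 3 places 6 nowhere but r7c3. So r7c3=6.
Step 8. [r4c3∈{1,2,7}] in col 3, 1 fits only at r4c3. So r4c3=1.
Step 9. [r6c3∈{2,7}] 7 has one home in col 3: r6c3 ⇒ r6c3=7.
Step 10. [r7c7∈{1,8,9}] in col 7, 1 fits only at r7c7. So r7c7=1.
Step 11. [r7c6∈{8}] r7c6's peers cover all but 8, so r7c6=8.
Step 12. [r4c5∈{4,8,9}] r4c5 is the only open cell in col 5 admitting 8. So r4c5=8.
Step 13. [r7c9∈{9}] r7c9's peers cover all but 9, so r7c9=9.
Step 14. [r8c6∈{1,5}] col 6 places 1 nowhere but r8c6 ⇒ r8c6=1.
Step 15. [r2c9∈{5,6,8}] 5 has one home in col 9: r2c9 ⇒ r2c9=5.
Step 16. [r2c7∈{6,8}] row 2 places 6 nowhere but r2c7, so r2c7=6.
Step 17. [r4c7∈{9}] nothing but 9 survives at r4c7. So r4c7=9.
Step 18. [r4c2∈{2}] nothing but 2 survives at r4c2 ⇒ r4c2=2.
Step 19. [r2c3∈{2}] only 2 remains possible at r2c3 ⇒ r2c3=2.
Step 20. [r4c4∈{4,7}] across row 4, 4 lands solely at r4c4. So r4c4=4.
Step 21. [r6c9∈{2,3,8}] in row 6, 2 fits only at r6c9 ⇒ r6c9=2.
Step 22. [r9c4∈{5}] nothing but 5 survives at r9c4, so r9c4=5.
Step 23. [r5c4∈{7,9}] col 4 places 7 nowhere but r5c4 ⇒ r5c4=7.
Step 24. [r5c9∈{8}] r5c9 has the single candidate 8 ⇒ r5c9=8.
Step 25. [r4c8∈{6}] nothing but 6 survives at r4c8, so r4c8=6.
Step 26. [r9c8∈{8}] nothing but 8 survives at r9c8. So r9c8=8.
Step 27. [r6c4∈{9}] r6c4's peers cover all but 9, so r6c4=9.
Step 28. [r8c5∈{9}] r8c5 has the single candidate 9 ⇒ r8c5=9.
Step 29. [r3c6∈{6}] r3c6 is down to just 6. So r3c6=6.
Step 30. [r3c3∈{5}] r3c3's peers cover all but 5 ⇒ r3c3=5.
Step 31. [r8c9∈{4}] r8c9 has the single candidate 4. So r8c9=4.
Step 32. [r7c2∈{7}] r7c2's peers cover all but 7 ⇒ r7c2=7.
Step 33. [r9c9∈{6}] r9c9 is down to just 6, so r9c9=6.
Step 34. [r3c8∈{9}] only 9 remains possible at r3c8, so r3c8=9.
Step 35. [r9c2∈{1}] r9c2 is down to just 1 ⇒ r9c2=1.
Step 36. [r6c2∈{8}] only 8 remains possible at r6c2 ⇒ r6c2=8.
Step 37. [r3c7∈{8}] r3c7's peers cover all but 8. So r3c7=8.
Step 38. [r8c1∈{2}] r8c1's peers cover all but 2. So r8c1=2.
Step 39. [r2c1∈{8}] r2c1 is down to just 8 ⇒ r2c1=8.
Step 40. [r4c9∈{7}] only 7 remains possible at r4c9 ⇒ r4c9=7.
Step 41. [r5c8∈{1}] r5c8 is down to just 1, so r5c8=1.
Step 42. [r3c5∈{2}] r3c5 is down to just 2, so r3c5=2.
Step 43. [r2c4∈{1}] nothing but 1 survives at r2c4, so r2c4=1.
Step 44. [r7c5∈{3}] r7c5 has the single candidate 3 ⇒ r7c5=3.
Step 45. [r6c7∈{3}] nothing but 3 survives at r6c7, so r6c7=3.
Step 46. [r2c5∈{4}] nothing but 4 survives at r2c5 ⇒ r2c5=4.
Step 47. [r1c9∈{3}] r1c9 is down to just 3. So r1c9=3.
Step 48. [r5c2∈{9}] r5c2 is down to just 9, so r5c2=9.
Step 49. [r6c6∈{5}] only 5 remains possible at r6c6 ⇒ r6c6=5.
Step 50. [r8c2∈{5}] only 5 remains possible at r8c2 ⇒ r8c2=5.

Answer: 1 6 9 8 5 7 4 2 3 / 8 3 2 1 4 9 6 7 5 / 7 4 5 3 2 6 8 9 1 / 5 2 1 4 8 3 9 6 7 / 3 9 4 7 6 2 5 1 8 / 6 8 7 9 1 5 3 4 2 / 4 7 6 2 3 8 1 5 9 / 2 5 8 6 9 1 7 3 4 / 9 1 3 5 7 4 2 8 6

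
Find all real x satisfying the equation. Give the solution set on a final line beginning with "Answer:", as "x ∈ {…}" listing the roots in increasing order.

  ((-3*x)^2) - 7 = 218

Step 1. [((-3*x)^2) - 7 = 218] add 7: x sits inside (… - 7), so sub: (-3*x)^2 = 225.
Step 2. [(-3*x)^2 = 225] LHS squared, RHS 225 ≥ 0: apply √ (±) ⇒ sqrt: -3*x = 15 or -15.
Step 3. [-3*x = 15 or -15] -3 out front; divide by -3 ⇒ div: x = -5 or 5.

Answer: x ∈ {-5, 5}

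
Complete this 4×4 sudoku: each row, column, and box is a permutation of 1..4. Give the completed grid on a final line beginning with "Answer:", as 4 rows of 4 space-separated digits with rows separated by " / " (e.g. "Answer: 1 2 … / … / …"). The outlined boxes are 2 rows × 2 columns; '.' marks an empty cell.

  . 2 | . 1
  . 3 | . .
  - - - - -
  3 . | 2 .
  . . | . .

Step 1. [r4c3∈{1,3,4}] in col 3, 1 fits only at r4c3, so r4c3=1.
Step 2. [r2c3∈{4}] r2c3 is down to just 4, so r2c3=4.
Step 3. [r4c2∈{4}] r4c2 has the single candidate 4 ⇒ r4c2=4.
Step 4. [r3c4∈{4}] r3c4's peers cover all but 4 ⇒ r3c4=4.
Step 5. [r2c1∈{1}] r2c1 is down to just 1, so r2c1=1.
Step 6. [r4c1∈{2}] r4c1 is down to just 2 ⇒ r4c1=2.
Step 7. [r1c1∈{4}] r1c1 has the single candidate 4 ⇒ r1c1=4.
Step 8. [r2c4∈{2}] only 2 remains possible at r2c4. So r2c4=2.
Step 9. [r1c3∈{3}] r1c3 has the single candidate 3 ⇒ r1c3=3.
Step 10. [r4c4∈{3}] r4c4 has the single candidate 3, so r4c4=3.
Step 11. [r3c2∈{1}] nothing but 1 survives at r3c2 ⇒ r3c2=1.

Answer: 4 2 3 1 / 1 3 4 2 / 3 1 2 4 / 2 4 1 3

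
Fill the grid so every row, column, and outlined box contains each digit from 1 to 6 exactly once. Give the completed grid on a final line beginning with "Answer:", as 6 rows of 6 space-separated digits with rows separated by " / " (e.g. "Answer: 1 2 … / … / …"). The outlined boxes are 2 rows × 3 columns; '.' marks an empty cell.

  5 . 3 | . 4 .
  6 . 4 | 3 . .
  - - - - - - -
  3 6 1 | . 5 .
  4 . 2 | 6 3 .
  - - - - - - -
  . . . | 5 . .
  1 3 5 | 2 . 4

Step 1. [r1c4∈{1}] nothing but 1 survives at r1c4, so r1c4=1.
Step 2. [r2c5∈{2}] r2c5 is down to just 2 ⇒ r2c5=2.
Step 3. [r6c5∈{6}] r6c5's peers cover all but 6, so r6c5=6.
Step 4. [r4c6∈{1}] only 1 remains possible at r4c6. So r4c6=1.
Step 5. [r5c2∈{2,4}] in row 5, 4 fits only at r5c2, so r5c2=4.
Step 6. [r2c2∈{1}] nothing but 1 survives at r2c2. So r2c2=1.
Step 7. [r3c4∈{4}] r3c4's peers cover all but 4, so r3c4=4.
Step 8. [r4c2∈{5}] r4c2 has the single candidate 5, so r4c2=5.
Step 9. [r5c6∈{3}] r5c6's peers cover all but 3 ⇒ r5c6=3.
Step 10. [r3c6∈{2}] only 2 remains possible at r3c6, so r3c6=2.
Step 11. [r1c6∈{6}] r1c6 is down to just 6 ⇒ r1c6=6.
Step 12. [r5c5∈{1}] r5c5's peers cover all but 1. So r5c5=1.
Step 13. [r2c6∈{5}] r2c6 has the single candidate 5, so r2c6=5.
Step 14. [r5c1∈{2}] r5c1 is down to just 2 ⇒ r5c1=2.
Step 15. [r5c3∈{6}] only 6 remains possible at r5c3, so r5c3=6.
Step 16. [r1c2∈{2}] r1c2 has the single candidate 2, so r1c2=2.

Answer: 5 2 3 1 4 6 / 6 1 4 3 2 5 / 3 6 1 4 5 2 / 4 5 2 6 3 1 / 2 4 6 5 1 3 / 1 3 5 2 6 4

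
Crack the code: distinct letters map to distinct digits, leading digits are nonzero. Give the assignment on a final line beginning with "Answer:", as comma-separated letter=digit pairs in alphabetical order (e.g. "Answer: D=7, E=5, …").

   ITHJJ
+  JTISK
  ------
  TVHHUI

Step 1. [col 1: J + K ≡ I (mod 10)] no forcing yet in column 1 (carry-in 0); K=2 is free and consistent — try it ⇒ K=2.
Step 2. [T] adding two 5-digit numbers gives at most 5+1 digits, and here it does — T is that final carry and must be 1, so T=1.
Step 3. [col 1: J + K ≡ I (mod 10)] several values work for J in column 1 (J + K ≡ I (mod 10), carry-in 0); try J=7 ⇒ J=7.
Step 4. [col 1: J + K ≡ I (mod 10)] from column 1 (J=7, K=2, carry-in 0, digits 1,2,7 already taken and all letters distinct): I must equal 9. So I=9.
Step 5. [col 2: J + S ≡ U (mod 10)] column 2 (J + S ≡ U (mod 10), carry-in 0) doesn't pin U yet; pick U=5 and continue, so U=5.
Step 6. [col 2: J + S ≡ U (mod 10)] in column 2 we have J+S≡U with carry-in 0; given J=7, U=5 and digits 1,2,5,7,9 already taken and all letters distinct, that pins S to 8, so S=8.
Step 7. [col 3: H + I ≡ H (mod 10)] H=3 is one option consistent with column 3 (H + I ≡ H (mod 10), carry-in 1) — take it ⇒ H=3.
Step 8. [col 5: I + J ≡ V (mod 10)] column 5: given I=9, J=7, carry-in 0, and digits 1,2,3,5,7,8,9 already taken and all letters distinct, I+J≡V (mod 10) forces V=6. So V=6.

Answer: H=3, I=9, J=7, K=2, S=8, T=1, U=5, V=6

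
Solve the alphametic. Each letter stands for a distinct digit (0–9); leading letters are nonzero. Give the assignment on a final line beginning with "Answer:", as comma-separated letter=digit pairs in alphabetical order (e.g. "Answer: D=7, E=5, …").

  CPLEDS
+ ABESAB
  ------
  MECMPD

Step 1. [col 1: S + B ≡ D (mod 10)] several values work for D in column 1 (S + B ≡ D (mod 10), carry-in 0); try D=0. So D=0.
Step 2. [col 1: S + B ≡ D (mod 10)] column 1 (S + B ≡ D (mod 10), carry-in 0) doesn't pin S yet; pick S=9 and continue ⇒ S=9.
Step 3. [col 1: S + B ≡ D (mod 10)] from column 1 (S=9, D=0, carry-in 0, digits 0,9 already taken and all letters distinct): B must equal 1. So B=1.
Step 4. [col 2: D + A ≡ P (mod 10)] several values work for A in column 2 (D + A ≡ P (mod 10), carry-in 1); try A=5 ⇒ A=5.
Step 5. [col 2: D + A ≡ P (mod 10)] column 2 reads D+A+carry(1)=P with D=0, A=5; with digits 0,1,5,9 already taken and all letters distinct, the only value for P is 6 ⇒ P=6.
Step 6. [col 3: E + S ≡ M (mod 10)] several values work for M in column 3 (E + S ≡ M (mod 10), carry-in 0); try M=7. So M=7.
Step 7. [col 3: E + S ≡ M (mod 10)] column 3 reads E+S+carry(0)=M with S=9, M=7; with digits 0,1,5,6,7,9 already taken and all letters distinct, the only value for E is 8 ⇒ E=8.
Step 8. [col 4: L + E ≡ C (mod 10)] several values work for L in column 4 (L + E ≡ C (mod 10), carry-in 1); try L=3 ⇒ L=3.
Step 9. [col 4: L + E ≡ C (mod 10)] in column 4 we have L+E≡C with carry-in 1; given L=3, E=8 and digits 0,1,3,5,6,7,8,9 already taken and all letters distinct, that pins C to 2 ⇒ C=2.

Answer: A=5, B=1, C=2, D=0, E=8, L=3, M=7, P=6, S=9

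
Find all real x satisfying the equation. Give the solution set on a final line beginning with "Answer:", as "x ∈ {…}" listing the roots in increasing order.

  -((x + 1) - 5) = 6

Step 1. [-((x + 1) - 5) = 6] leading − — multiply by −1. So neg: (x + 1) - 5 = -6.
Step 2. [(x + 1) - 5 = -6] 5 comes off first (add 5) ⇒ sub: x + 1 = -1.
Step 3. [x + 1 = -1] +1 is outermost — subtract 1 both sides ⇒ sub: x = -2.

Answer: x ∈ {-2}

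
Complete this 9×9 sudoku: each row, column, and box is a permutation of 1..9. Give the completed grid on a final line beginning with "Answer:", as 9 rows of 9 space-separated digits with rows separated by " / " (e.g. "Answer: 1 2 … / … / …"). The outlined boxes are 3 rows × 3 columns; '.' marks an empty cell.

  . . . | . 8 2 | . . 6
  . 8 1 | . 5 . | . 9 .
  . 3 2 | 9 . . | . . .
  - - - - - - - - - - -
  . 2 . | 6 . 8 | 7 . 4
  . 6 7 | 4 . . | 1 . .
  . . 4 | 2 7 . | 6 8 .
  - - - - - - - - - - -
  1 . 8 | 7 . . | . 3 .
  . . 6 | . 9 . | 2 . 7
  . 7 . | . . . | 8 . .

Step 1. [r4c8∈{5}] r4c8's peers cover all but 5. So r4c8=5.
Step 2. [r5c5∈{3}] nothing but 3 survives at r5c5 ⇒ r5c5=3.
Step 3. [r2c4∈{3}] r2c4's peers cover all but 3 ⇒ r2c4=3.
Step 4. [r2c7∈{4}] nothing but 4 survives at r2c7. So r2c7=4.
Step 5. [r9c1∈{2,3,4,5,9}] 2 has one home in col 1: r9c1. So r9c1=2.
Step 6. [r1c4∈{1}] only 1 remains possible at r1c4, so r1c4=1.
Step 7. [r9c4∈{5}] r9c4 is down to just 5. So r9c4=5.
Step 8. [r1c3∈{5,9}] 5 has one home in col 3: r1c3 ⇒ r1c3=5.
Step 9. [r7c7∈{5,9}] across col 7, 9 lands solely at r7c7. So r7c7=9.
Step 10. [r9c9∈{1}] only 1 remains possible at r9c9, so r9c9=1.
Step 11. [r8c8∈{4}] r8c8's peers cover all but 4 ⇒ r8c8=4.
Step 12. [r7c2∈{4,5}] r7c2 is the only open cell in box 7 admitting 4 ⇒ r7c2=4.
Step 13. [r7c6∈{6}] only 6 remains possible at r7c6 ⇒ r7c6=6.
Step 14. [r1c1∈{4,7,9}] in row 1, 4 fits only at r1c1. So r1c1=4.
Step 15. [r6c2∈{1,5,9}] across col 2, 1 lands solely at r6c2 ⇒ r6c2=1.
Step 16. [r9c3∈{3,9}] across row 9, 9 lands solely at r9c3. So r9c3=9.
Step 17. [r8c1∈{3,5}] box 7 places 3 nowhere but r8c1, so r8c1=3.
Step 18. [r3c5∈{4,6}] in col 5, 6 fits only at r3c5. So r3c5=6.
Step 19. [r3c1∈{7}] nothing but 7 survives at r3c1. So r3c1=7.
Step 20. [r4c1∈{9}] r4c1 has the single candidate 9 ⇒ r4c1=9.
Step 21. [r6c1∈{5}] r6c1 has the single candidate 5. So r6c1=5.
Step 22. [r6c6∈{9}] r6c6 has the single candidate 9 ⇒ r6c6=9.
Step 23. [r5c9∈{2,9}] across row 5, 9 lands solely at r5c9. So r5c9=9.
Step 24. [r3c9∈{5,8}] row 3 places 8 nowhere but r3c9, so r3c9=8.
Step 25. [r3c6∈{4}] r3c6's peers cover all but 4. So r3c6=4.
Step 26. [r1c2∈{9}] only 9 remains possible at r1c2, so r1c2=9.
Step 27. [r2c1∈{6}] r2c1 is down to just 6 ⇒ r2c1=6.
Step 28. [r4c5∈{1}] nothing but 1 survives at r4c5 ⇒ r4c5=1.
Step 29. [r2c6∈{7}] r2c6's peers cover all but 7, so r2c6=7.
Step 30. [r5c1∈{8}] r5c1's peers cover all but 8. So r5c1=8.
Step 31. [r8c4∈{8}] r8c4 is down to just 8. So r8c4=8.
Step 32. [r5c8∈{2}] only 2 remains possible at r5c8 ⇒ r5c8=2.
Step 33. [r5c6∈{5}] r5c6 is down to just 5 ⇒ r5c6=5.
Step 34. [r7c5∈{2}] only 2 remains possible at r7c5, so r7c5=2.
Step 35. [r9c6∈{3}] r9c6's peers cover all but 3. So r9c6=3.
Step 36. [r3c8∈{1}] r3c8's peers cover all but 1, so r3c8=1.
Step 37. [r8c2∈{5}] r8c2 is down to just 5, so r8c2=5.
Step 38. [r4c3∈{3}] r4c3 is down to just 3. So r4c3=3.
Step 39. [r3c7∈{5}] r3c7 has the single candidate 5. So r3c7=5.
Step 40. [r8c6∈{1}] r8c6's peers cover all but 1, so r8c6=1.
Step 41. [r1c8∈{7}] nothing but 7 survives at r1c8. So r1c8=7.
Step 42. [r9c5∈{4}] r9c5 is down to just 4. So r9c5=4.
Step 43. [r9c8∈{6}] nothing but 6 survives at r9c8 ⇒ r9c8=6.
Step 44. [r2c9∈{2}] r2c9 is down to just 2, so r2c9=2.
Step 45. [r7c9∈{5}] r7c9 has the single candidate 5 ⇒ r7c9=5.
Step 46. [r6c9∈{3}] r6c9 has the single candidate 3 ⇒ r6c9=3.
Step 47. [r1c7∈{3}] nothing but 3 survives at r1c7 ⇒ r1c7=3.

Answer: 4 9 5 1 8 2 3 7 6 / 6 8 1 3 5 7 4 9 2 / 7 3 2 9 6 4 5 1 8 / 9 2 3 6 1 8 7 5 4 / 8 6 7 4 3 5 1 2 9 / 5 1 4 2 7 9 6 8 3 / 1 4 8 7 2 6 9 3 5 / 3 5 6 8 9 1 2 4 7 / 2 7 9 5 4 3 8 6 1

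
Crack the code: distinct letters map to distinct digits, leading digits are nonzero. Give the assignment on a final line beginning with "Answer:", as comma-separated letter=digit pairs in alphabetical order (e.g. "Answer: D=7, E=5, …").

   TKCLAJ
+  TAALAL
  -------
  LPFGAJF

Step 1. [col 1: J + L ≡ F (mod 10)] column 1 (J + L ≡ F (mod 10), carry-in 0) doesn't pin F yet; pick F=5 and continue. So F=5.
Step 2. [col 1: J + L ≡ F (mod 10)] column 1 (J + L ≡ F (mod 10), carry-in 0) doesn't pin J yet; pick J=4 and continue. So J=4.
Step 3. [col 1: J + L ≡ F (mod 10)] column 1: given J=4, F=5, carry-in 0, and digits 4,5 already taken and all letters distinct, J+L≡F (mod 10) forces L=1, so L=1.
Step 4. [col 2: A + A ≡ J (mod 10)] A=2 is one option consistent with column 2 (A + A ≡ J (mod 10), carry-in 0) — take it ⇒ A=2.
Step 5. [col 4: C + A ≡ G (mod 10)] no forcing yet in column 4 (carry-in 0); G=9 is free and consistent — try it ⇒ G=9.
Step 6. [col 4: C + A ≡ G (mod 10)] column 4 reads C+A+carry(0)=G with A=2, G=9; with digits 1,2,4,5,9 already taken and all letters distinct, the only value for C is 7 ⇒ C=7.
Step 7. [col 5: K + A ≡ F (mod 10)] in column 5 we have K+A≡F with carry-in 0; given A=2, F=5 and digits 1,2,4,5,7,9 already taken and all letters distinct, that pins K to 3 ⇒ K=3.
Step 8. [col 6: T + T ≡ P (mod 10)] column 6 reads T+T+carry(0)=P with nothing yet; with digits 1,2,3,4,5,7,9 already taken and all letters distinct, the only value for P is 6. So P=6.
Step 9. [col 6: T + T ≡ P (mod 10)] column 6: given P=6, carry-in 0, and digits 1,2,3,4,5,6,7,9 already taken and all letters distinct, T+T≡P (mod 10) forces T=8. So T=8.

Answer: A=2, C=7, F=5, G=9, J=4, K=3, L=1, P=6, T=8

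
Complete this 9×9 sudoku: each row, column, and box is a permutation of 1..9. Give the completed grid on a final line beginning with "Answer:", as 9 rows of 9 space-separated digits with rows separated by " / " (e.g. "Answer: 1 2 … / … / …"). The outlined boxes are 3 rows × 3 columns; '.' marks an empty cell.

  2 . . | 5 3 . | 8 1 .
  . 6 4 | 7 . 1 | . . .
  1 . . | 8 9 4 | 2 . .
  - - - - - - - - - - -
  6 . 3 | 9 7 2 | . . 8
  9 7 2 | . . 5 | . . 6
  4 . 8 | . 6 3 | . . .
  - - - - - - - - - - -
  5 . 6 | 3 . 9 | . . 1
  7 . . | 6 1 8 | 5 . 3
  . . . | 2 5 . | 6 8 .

Step 1. [r8c3∈{9}] r8c3's peers cover all but 9. So r8c3=9.
Step 2. [r9c9∈{4,7,9}] across row 9, 9 lands solely at r9c9. So r9c9=9.
Step 3. [r3c3∈{5,7}] across col 3, 5 lands solely at r3c3 ⇒ r3c3=5.
Step 4. [r9c2∈{1,3,4}] in row 9, 4 fits only at r9c2, so r9c2=4.
Step 5. [r8c8∈{2,4}] 4 has one home in row 8: r8c8. So r8c8=4.
Step 6. [r4c8∈{5}] nothing but 5 survives at r4c8, so r4c8=5.
Step 7. [r5c4∈{1,4}] in col 4, 4 fits only at r5c4 ⇒ r5c4=4.
Step 8. [r3c9∈{7}] r3c9 has the single candidate 7 ⇒ r3c9=7.
Step 9. [r5c7∈{1,3}] in row 5, 1 fits only at r5c7, so r5c7=1.
Step 10. [r2c7∈{3,9}] col 7 places 3 nowhere but r2c7, so r2c7=3.
Step 11. [r7c8∈{2,7}] 2 has one home in box 9: r7c8. So r7c8=2.
Step 12. [r6c8∈{7,9}] col 8 places 7 nowhere but r6c8, so r6c8=7.
Step 13. [r4c2∈{1}] only 1 remains possible at r4c2. So r4c2=1.
Step 14. [r3c2∈{3}] r3c2's peers cover all but 3, so r3c2=3.
Step 15. [r9c1∈{3}] r9c1's peers cover all but 3 ⇒ r9c1=3.
Step 16. [r6c2∈{5}] r6c2 has the single candidate 5. So r6c2=5.
Step 17. [r2c1∈{8}] nothing but 8 survives at r2c1 ⇒ r2c1=8.
Step 18. [r1c9∈{4}] r1c9 has the single candidate 4. So r1c9=4.
Step 19. [r4c7∈{4}] r4c7's peers cover all but 4 ⇒ r4c7=4.
Step 20. [r6c9∈{2}] r6c9 is down to just 2, so r6c9=2.
Step 21. [r6c7∈{9}] nothing but 9 survives at r6c7. So r6c7=9.
Step 22. [r7c7∈{7}] r7c7 is down to just 7. So r7c7=7.
Step 23. [r6c4∈{1}] nothing but 1 survives at r6c4. So r6c4=1.
Step 24. [r7c5∈{4}] r7c5's peers cover all but 4 ⇒ r7c5=4.
Step 25. [r9c6∈{7}] only 7 remains possible at r9c6 ⇒ r9c6=7.
Step 26. [r1c6∈{6}] only 6 remains possible at r1c6, so r1c6=6.
Step 27. [r9c3∈{1}] r9c3's peers cover all but 1 ⇒ r9c3=1.
Step 28. [r1c2∈{9}] r1c2's peers cover all but 9. So r1c2=9.
Step 29. [r5c8∈{3}] r5c8 is down to just 3 ⇒ r5c8=3.
Step 30. [r2c5∈{2}] r2c5's peers cover all but 2 ⇒ r2c5=2.
Step 31. [r8c2∈{2}] r8c2 has the single candidate 2, so r8c2=2.
Step 32. [r3c8∈{6}] r3c8 has the single candidate 6 ⇒ r3c8=6.
Step 33. [r2c8∈{9}] r2c8 is down to just 9, so r2c8=9.
Step 34. [r5c5∈{8}] r5c5 has the single candidate 8, so r5c5=8.
Step 35. [r7c2∈{8}] nothing but 8 survives at r7c2, so r7c2=8.
Step 36. [r2c9∈{5}] r2c9 has the single candidate 5, so r2c9=5.
Step 37. [r1c3∈{7}] only 7 remains possible at r1c3 ⇒ r1c3=7.

Answer: 2 9 7 5 3 6 8 1 4 / 8 6 4 7 2 1 3 9 5 / 1 3 5 8 9 4 2 6 7 / 6 1 3 9 7 2 4 5 8 / 9 7 2 4 8 5 1 3 6 / 4 5 8 1 6 3 9 7 2 / 5 8 6 3 4 9 7 2 1 / 7 2 9 6 1 8 5 4 3 / 3 4 1 2 5 7 6 8 9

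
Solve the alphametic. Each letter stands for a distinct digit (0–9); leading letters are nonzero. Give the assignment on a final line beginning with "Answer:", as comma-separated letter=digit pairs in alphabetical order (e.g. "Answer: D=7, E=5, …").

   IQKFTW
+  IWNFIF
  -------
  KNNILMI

Step 1. [K] adding two 6-digit numbers gives at most 6+1 digits, and here it does — K is that final carry and must be 1. So K=1.
Step 2. [col 1: W + F ≡ I (mod 10)] several values work for I in column 1 (W + F ≡ I (mod 10), carry-in 0); try I=9. So I=9.
Step 3. [col 1: W + F ≡ I (mod 10)] several values work for F in column 1 (W + F ≡ I (mod 10), carry-in 0); try F=3 ⇒ F=3.
Step 4. [col 1: W + F ≡ I (mod 10)] column 1 reads W+F+carry(0)=I with F=3, I=9; with digits 1,3,9 already taken and all letters distinct, the only value for W is 6. So W=6.
Step 5. [col 2: T + I ≡ M (mod 10)] several values work for M in column 2 (T + I ≡ M (mod 10), carry-in 0); try M=4, so M=4.
Step 6. [col 2: T + I ≡ M (mod 10)] in column 2 we have T+I≡M with carry-in 0; given I=9, M=4 and digits 1,3,4,6,9 already taken and all letters distinct, that pins T to 5 ⇒ T=5.
Step 7. [col 3: F + F ≡ L (mod 10)] column 3: given F=3, carry-in 1, and digits 1,3,4,5,6,9 already taken and all letters distinct, F+F≡L (mod 10) forces L=7, so L=7.
Step 8. [col 4: K + N ≡ I (mod 10)] column 4: given K=1, I=9, carry-in 0, and digits 1,3,4,5,6,7,9 already taken and all letters distinct, K+N≡I (mod 10) forces N=8, so N=8.
Step 9. [col 5: Q + W ≡ N (mod 10)] in column 5 we have Q+W≡N with carry-in 0; given W=6, N=8 and digits 1,3,4,5,6,7,8,9 already taken and all letters distinct, that pins Q to 2, so Q=2.

Answer: F=3, I=9, K=1, L=7, M=4, N=8, Q=2, T=5, W=6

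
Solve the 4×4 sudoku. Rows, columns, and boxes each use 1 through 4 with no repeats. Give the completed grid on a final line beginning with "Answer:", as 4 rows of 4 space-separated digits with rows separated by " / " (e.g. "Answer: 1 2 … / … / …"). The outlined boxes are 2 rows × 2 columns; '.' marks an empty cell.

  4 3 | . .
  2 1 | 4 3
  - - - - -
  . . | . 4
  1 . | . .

Step 1. [r4c4∈{2}] r4c4's peers cover all but 2 ⇒ r4c4=2.
Step 2. [r3c3∈{1,3}] 1 has one home in row 3: r3c3, so r3c3=1.
Step 3. [r4c2∈{4}] nothing but 4 survives at r4c2, so r4c2=4.
Step 4. [r1c3∈{2}] only 2 remains possible at r1c3 ⇒ r1c3=2.
Step 5. [r3c1∈{3}] only 3 remains possible at r3c1 ⇒ r3c1=3.
Step 6. [r1c4∈{1}] nothing but 1 survives at r1c4 ⇒ r1c4=1.
Step 7. [r3c2∈{2}] r3c2's peers cover all but 2. So r3c2=2.
Step 8. [r4c3∈{3}] r4c3 is down to just 3 ⇒ r4c3=3.

Answer: 4 3 2 1 / 2 1 4 3 / 3 2 1 4 / 1 4 3 2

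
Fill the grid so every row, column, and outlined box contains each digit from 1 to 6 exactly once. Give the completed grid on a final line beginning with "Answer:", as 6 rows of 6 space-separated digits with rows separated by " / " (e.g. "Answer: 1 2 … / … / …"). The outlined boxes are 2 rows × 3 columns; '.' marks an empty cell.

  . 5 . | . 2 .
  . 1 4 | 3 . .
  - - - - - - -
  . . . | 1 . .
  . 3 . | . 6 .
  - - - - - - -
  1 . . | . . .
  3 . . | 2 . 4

Step 1. [r3c5∈{3,4,5}] 4 has one home in col 5: r3c5, so r3c5=4.
Step 2. [r1c1∈{6}] only 6 remains possible at r1c1 ⇒ r1c1=6.
Step 3. [r4c4∈{5}] r4c4 has the single candidate 5, so r4c4=5.
Step 4. [r6c2∈{6}] only 6 remains possible at r6c2, so r6c2=6.
Step 5. [r3c2∈{2}] r3c2 is down to just 2, so r3c2=2.
Step 6. [r6c3∈{5}] r6c3 has the single candidate 5, so r6c3=5.
Step 7. [r2c5∈{5}] r2c5's peers cover all but 5, so r2c5=5.
Step 8. [r5c6∈{3,5,6}] 5 has one home in row 5: r5c6. So r5c6=5.
Step 9. [r3c3∈{6}] r3c3's peers cover all but 6, so r3c3=6.
Step 10. [r5c5∈{3}] r5c5's peers cover all but 3 ⇒ r5c5=3.
Step 11. [r2c1∈{2}] only 2 remains possible at r2c1, so r2c1=2.
Step 12. [r1c4∈{4}] only 4 remains possible at r1c4 ⇒ r1c4=4.
Step 13. [r2c6∈{6}] only 6 remains possible at r2c6. So r2c6=6.
Step 14. [r5c2∈{4}] r5c2's peers cover all but 4. So r5c2=4.
Step 15. [r4c1∈{4}] nothing but 4 survives at r4c1. So r4c1=4.
Step 16. [r1c3∈{3}] r1c3 is down to just 3, so r1c3=3.
Step 17. [r4c3∈{1}] r4c3 is down to just 1, so r4c3=1.
Step 18. [r1c6∈{1}] r1c6 is down to just 1 ⇒ r1c6=1.
Step 19. [r3c1∈{5}] r3c1 has the single candidate 5, so r3c1=5.
Step 20. [r4c6∈{2}] nothing but 2 survives at r4c6. So r4c6=2.
Step 21. [r5c3∈{2}] r5c3 has the single candidate 2, so r5c3=2.
Step 22. [r6c5∈{1}] r6c5's peers cover all but 1, so r6c5=1.
Step 23. [r5c4∈{6}] r5c4 has the single candidate 6, so r5c4=6.
Step 24. [r3c6∈{3}] r3c6 is down to just 3. So r3c6=3.

Answer: 6 5 3 4 2 1 / 2 1 4 3 5 6 / 5 2 6 1 4 3 / 4 3 1 5 6 2 / 1 4 2 6 3 5 / 3 6 5 2 1 4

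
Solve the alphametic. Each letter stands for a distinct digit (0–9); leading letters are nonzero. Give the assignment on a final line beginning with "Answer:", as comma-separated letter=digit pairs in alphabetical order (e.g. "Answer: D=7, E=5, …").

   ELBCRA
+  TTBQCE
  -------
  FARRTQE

Step 1. [col 1: A + E ≡ E (mod 10)] from column 1 (nothing yet, carry-in 0, all letters distinct, none taken yet): A must equal 0, so A=0.
Step 2. [F] the sum has 7 digits but both addends have 6; that extra leading digit F is the final carry, namely 1, so F=1.
Step 3. [col 1: A + E ≡ E (mod 10)] column 1 (A + E ≡ E (mod 10), carry-in 0) doesn't pin E yet; pick E=8 and continue, so E=8.
Step 4. [col 2: R + C ≡ Q (mod 10)] several values work for R in column 2 (R + C ≡ Q (mod 10), carry-in 0); try R=9, so R=9.
Step 5. [col 2: R + C ≡ Q (mod 10)] several values work for Q in column 2 (R + C ≡ Q (mod 10), carry-in 0); try Q=5. So Q=5.
Step 6. [col 2: R + C ≡ Q (mod 10)] column 2 reads R+C+carry(0)=Q with R=9, Q=5; with digits 0,1,5,8,9 already taken and all letters distinct, the only value for C is 6 ⇒ C=6.
Step 7. [col 3: C + Q ≡ T (mod 10)] from column 3 (C=6, Q=5, carry-in 1, digits 0,1,5,6,8,9 already taken and all letters distinct): T must equal 2, so T=2.
Step 8. [col 4: B + B ≡ R (mod 10)] column 4 reads B+B+carry(1)=R with R=9; with digits 0,1,2,5,6,8,9 already taken and all letters distinct, the only value for B is 4 ⇒ B=4.
Step 9. [col 5: L + T ≡ R (mod 10)] column 5 reads L+T+carry(0)=R with T=2, R=9; with digits 0,1,2,4,5,6,8,9 already taken and all letters distinct, the only value for L is 7 ⇒ L=7.

Answer: A=0, B=4, C=6, E=8, F=1, L=7, Q=5, R=9, T=2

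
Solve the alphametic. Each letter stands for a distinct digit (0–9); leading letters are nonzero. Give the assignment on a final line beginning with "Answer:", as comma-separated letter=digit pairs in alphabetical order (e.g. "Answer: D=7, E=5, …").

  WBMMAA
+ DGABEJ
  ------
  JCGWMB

Step 1. [col 1: A + J ≡ B (mod 10)] no forcing yet in column 1 (carry-in 0); B=7 is free and consistent — try it ⇒ B=7.
Step 2. [col 1: A + J ≡ B (mod 10)] column 1 (A + J ≡ B (mod 10), carry-in 0) doesn't pin J yet; pick J=9 and continue, so J=9.
Step 3. [col 1: A + J ≡ B (mod 10)] in column 1 we have A+J≡B with carry-in 0; given J=9, B=7 and digits 7,9 already taken and all letters distinct, that pins A to 8. So A=8.
Step 4. [col 2: A + E ≡ M (mod 10)] no forcing yet in column 2 (carry-in 1); M=4 is free and consistent — try it, so M=4.
Step 5. [col 2: A + E ≡ M (mod 10)] column 2: given A=8, M=4, carry-in 1, and digits 4,7,8,9 already taken and all letters distinct, A+E≡M (mod 10) forces E=5. So E=5.
Step 6. [col 3: M + B ≡ W (mod 10)] column 3 reads M+B+carry(1)=W with M=4, B=7; with digits 4,5,7,8,9 already taken and all letters distinct, the only value for W is 2 ⇒ W=2.
Step 7. [col 4: M + A ≡ G (mod 10)] column 4: given M=4, A=8, carry-in 1, and digits 2,4,5,7,8,9 already taken and all letters distinct, M+A≡G (mod 10) forces G=3. So G=3.
Step 8. [col 5: B + G ≡ C (mod 10)] column 5 reads B+G+carry(1)=C with B=7, G=3; with digits 2,3,4,5,7,8,9 already taken and all letters distinct, the only value for C is 1 ⇒ C=1.
Step 9. [col 6: W + D ≡ J (mod 10)] column 6: given W=2, J=9, carry-in 1, and digits 1,2,3,4,5,7,8,9 already taken and all letters distinct, W+D≡J (mod 10) forces D=6 ⇒ D=6.

Answer: A=8, B=7, C=1, D=6, E=5, G=3, J=9, M=4, W=2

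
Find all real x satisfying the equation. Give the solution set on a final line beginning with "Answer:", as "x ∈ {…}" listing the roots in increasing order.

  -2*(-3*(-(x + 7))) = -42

Step 1. [-2*(-3*(-(x + 7))) = -42] LHS = -2·(…); ÷-2 both sides. So div: -3*(-(x + 7)) = 21.
Step 2. [-3*(-(x + 7)) = 21] LHS = -3·(…); ÷-3 both sides ⇒ div: -(x + 7) = -7.
Step 3. [-(x + 7) = -7] LHS negated; negate both sides, so neg: x + 7 = 7.
Step 4. [x + 7 = 7] the outer +7 inverts by subtracting 7 ⇒ sub: x = 0.

Answer: x ∈ {0}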